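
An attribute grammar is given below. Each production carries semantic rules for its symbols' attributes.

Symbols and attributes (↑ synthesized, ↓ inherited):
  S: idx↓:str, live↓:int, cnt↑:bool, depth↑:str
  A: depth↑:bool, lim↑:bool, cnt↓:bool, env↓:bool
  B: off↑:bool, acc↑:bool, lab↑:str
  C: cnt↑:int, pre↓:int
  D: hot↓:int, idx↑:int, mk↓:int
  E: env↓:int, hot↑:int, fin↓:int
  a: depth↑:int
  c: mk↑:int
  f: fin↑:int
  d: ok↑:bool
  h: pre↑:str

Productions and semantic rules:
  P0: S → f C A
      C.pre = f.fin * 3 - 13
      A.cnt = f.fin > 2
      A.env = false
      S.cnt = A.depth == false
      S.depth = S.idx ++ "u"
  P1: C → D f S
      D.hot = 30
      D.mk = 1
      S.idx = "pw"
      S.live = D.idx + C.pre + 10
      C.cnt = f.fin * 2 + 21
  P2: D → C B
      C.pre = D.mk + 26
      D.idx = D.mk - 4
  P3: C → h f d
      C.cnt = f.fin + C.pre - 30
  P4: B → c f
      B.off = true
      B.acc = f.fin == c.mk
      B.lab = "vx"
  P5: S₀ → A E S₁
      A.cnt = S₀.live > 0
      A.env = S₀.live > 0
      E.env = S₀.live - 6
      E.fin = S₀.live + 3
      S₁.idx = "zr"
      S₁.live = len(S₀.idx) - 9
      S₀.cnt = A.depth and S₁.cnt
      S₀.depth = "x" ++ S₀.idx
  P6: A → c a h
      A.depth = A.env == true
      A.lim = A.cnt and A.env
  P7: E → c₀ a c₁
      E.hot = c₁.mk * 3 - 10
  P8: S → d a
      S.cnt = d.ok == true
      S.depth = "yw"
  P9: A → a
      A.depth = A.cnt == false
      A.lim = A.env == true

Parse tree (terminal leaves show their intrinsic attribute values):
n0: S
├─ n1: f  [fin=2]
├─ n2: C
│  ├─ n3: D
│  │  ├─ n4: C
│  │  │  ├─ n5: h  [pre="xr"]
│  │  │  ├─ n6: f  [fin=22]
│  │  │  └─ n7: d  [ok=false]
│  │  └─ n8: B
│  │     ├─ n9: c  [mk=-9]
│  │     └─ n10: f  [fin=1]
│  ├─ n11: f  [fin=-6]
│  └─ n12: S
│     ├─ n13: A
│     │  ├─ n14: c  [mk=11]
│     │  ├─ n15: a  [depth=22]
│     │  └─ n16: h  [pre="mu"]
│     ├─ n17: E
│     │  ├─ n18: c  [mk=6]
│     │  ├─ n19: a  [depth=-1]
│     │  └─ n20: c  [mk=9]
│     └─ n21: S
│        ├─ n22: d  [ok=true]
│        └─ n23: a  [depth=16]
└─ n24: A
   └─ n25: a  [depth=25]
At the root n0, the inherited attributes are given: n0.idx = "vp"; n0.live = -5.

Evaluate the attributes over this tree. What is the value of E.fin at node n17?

1. n0.idx = "vp"  [given at root]
2. n0.live = -5  [given at root]
3. n1.fin = 2  [terminal]
4. n2.pre = -7  [f.fin * 3 - 13]
5. n3.hot = 30  [30]
6. n3.mk = 1  [1]
7. n4.pre = 27  [D.mk + 26]
8. n5.pre = "xr"  [terminal]
9. n6.fin = 22  [terminal]
10. n7.ok = false  [terminal]
11. n4.cnt = 19  [f.fin + C.pre - 30]
12. n9.mk = -9  [terminal]
13. n10.fin = 1  [terminal]
14. n8.off = true  [true]
15. n8.acc = false  [f.fin == c.mk]
16. n8.lab = "vx"  ["vx"]
17. n3.idx = -3  [D.mk - 4]
18. n11.fin = -6  [terminal]
19. n12.idx = "pw"  ["pw"]
20. n12.live = 0  [D.idx + C.pre + 10]
21. n13.cnt = false  [S₀.live > 0]
22. n13.env = false  [S₀.live > 0]
23. n14.mk = 11  [terminal]
24. n15.depth = 22  [terminal]
25. n16.pre = "mu"  [terminal]
26. n13.depth = false  [A.env == true]
27. n13.lim = false  [A.cnt and A.env]
28. n17.env = -6  [S₀.live - 6]
29. n17.fin = 3  [S₀.live + 3]
30. n18.mk = 6  [terminal]
31. n19.depth = -1  [terminal]
32. n20.mk = 9  [terminal]
33. n17.hot = 17  [c₁.mk * 3 - 10]
34. n21.idx = "zr"  ["zr"]
35. n21.live = -7  [len(S₀.idx) - 9]
36. n22.ok = true  [terminal]
37. n23.depth = 16  [terminal]
38. n21.cnt = true  [d.ok == true]
39. n21.depth = "yw"  ["yw"]
40. n12.cnt = false  [A.depth and S₁.cnt]
41. n12.depth = "xpw"  ["x" ++ S₀.idx]
42. n2.cnt = 9  [f.fin * 2 + 21]
43. n24.cnt = false  [f.fin > 2]
44. n24.env = false  [false]
45. n25.depth = 25  [terminal]
46. n24.depth = true  [A.cnt == false]
47. n24.lim = false  [A.env == true]
48. n0.cnt = false  [A.depth == false]
49. n0.depth = "vpu"  [S.idx ++ "u"]

3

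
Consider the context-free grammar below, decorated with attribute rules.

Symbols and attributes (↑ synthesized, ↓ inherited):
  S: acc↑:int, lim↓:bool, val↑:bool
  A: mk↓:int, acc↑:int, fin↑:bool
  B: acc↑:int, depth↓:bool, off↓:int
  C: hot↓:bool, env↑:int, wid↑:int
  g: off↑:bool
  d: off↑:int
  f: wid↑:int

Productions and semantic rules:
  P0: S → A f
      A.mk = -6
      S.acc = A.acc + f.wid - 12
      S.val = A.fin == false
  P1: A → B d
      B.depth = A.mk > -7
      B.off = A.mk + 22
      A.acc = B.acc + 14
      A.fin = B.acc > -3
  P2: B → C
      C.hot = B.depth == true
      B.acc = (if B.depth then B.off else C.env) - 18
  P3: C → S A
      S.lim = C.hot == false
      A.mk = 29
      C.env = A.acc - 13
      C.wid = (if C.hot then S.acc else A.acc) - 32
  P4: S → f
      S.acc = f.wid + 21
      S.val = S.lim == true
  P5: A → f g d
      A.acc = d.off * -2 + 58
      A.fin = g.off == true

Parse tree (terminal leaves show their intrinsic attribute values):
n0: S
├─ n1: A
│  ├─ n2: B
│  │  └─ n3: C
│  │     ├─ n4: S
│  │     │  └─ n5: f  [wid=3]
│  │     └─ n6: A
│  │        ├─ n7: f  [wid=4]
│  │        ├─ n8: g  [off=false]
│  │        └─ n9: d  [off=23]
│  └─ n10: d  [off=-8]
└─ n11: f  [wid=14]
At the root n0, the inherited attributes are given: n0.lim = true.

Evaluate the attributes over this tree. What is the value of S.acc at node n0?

1. n0.lim = true  [given at root]
2. n1.mk = -6  [-6]
3. n2.depth = true  [A.mk > -7]
4. n2.off = 16  [A.mk + 22]
5. n3.hot = true  [B.depth == true]
6. n4.lim = false  [C.hot == false]
7. n5.wid = 3  [terminal]
8. n4.acc = 24  [f.wid + 21]
9. n4.val = false  [S.lim == true]
10. n6.mk = 29  [29]
11. n7.wid = 4  [terminal]
12. n8.off = false  [terminal]
13. n9.off = 23  [terminal]
14. n6.acc = 12  [d.off * -2 + 58]
15. n6.fin = false  [g.off == true]
16. n3.env = -1  [A.acc - 13]
17. n3.wid = -8  [(if C.hot then S.acc else A.acc) - 32]
18. n2.acc = -2  [(if B.depth then B.off else C.env) - 18]
19. n10.off = -8  [terminal]
20. n1.acc = 12  [B.acc + 14]
21. n1.fin = true  [B.acc > -3]
22. n11.wid = 14  [terminal]
23. n0.acc = 14  [A.acc + f.wid - 12]
24. n0.val = false  [A.fin == false]

14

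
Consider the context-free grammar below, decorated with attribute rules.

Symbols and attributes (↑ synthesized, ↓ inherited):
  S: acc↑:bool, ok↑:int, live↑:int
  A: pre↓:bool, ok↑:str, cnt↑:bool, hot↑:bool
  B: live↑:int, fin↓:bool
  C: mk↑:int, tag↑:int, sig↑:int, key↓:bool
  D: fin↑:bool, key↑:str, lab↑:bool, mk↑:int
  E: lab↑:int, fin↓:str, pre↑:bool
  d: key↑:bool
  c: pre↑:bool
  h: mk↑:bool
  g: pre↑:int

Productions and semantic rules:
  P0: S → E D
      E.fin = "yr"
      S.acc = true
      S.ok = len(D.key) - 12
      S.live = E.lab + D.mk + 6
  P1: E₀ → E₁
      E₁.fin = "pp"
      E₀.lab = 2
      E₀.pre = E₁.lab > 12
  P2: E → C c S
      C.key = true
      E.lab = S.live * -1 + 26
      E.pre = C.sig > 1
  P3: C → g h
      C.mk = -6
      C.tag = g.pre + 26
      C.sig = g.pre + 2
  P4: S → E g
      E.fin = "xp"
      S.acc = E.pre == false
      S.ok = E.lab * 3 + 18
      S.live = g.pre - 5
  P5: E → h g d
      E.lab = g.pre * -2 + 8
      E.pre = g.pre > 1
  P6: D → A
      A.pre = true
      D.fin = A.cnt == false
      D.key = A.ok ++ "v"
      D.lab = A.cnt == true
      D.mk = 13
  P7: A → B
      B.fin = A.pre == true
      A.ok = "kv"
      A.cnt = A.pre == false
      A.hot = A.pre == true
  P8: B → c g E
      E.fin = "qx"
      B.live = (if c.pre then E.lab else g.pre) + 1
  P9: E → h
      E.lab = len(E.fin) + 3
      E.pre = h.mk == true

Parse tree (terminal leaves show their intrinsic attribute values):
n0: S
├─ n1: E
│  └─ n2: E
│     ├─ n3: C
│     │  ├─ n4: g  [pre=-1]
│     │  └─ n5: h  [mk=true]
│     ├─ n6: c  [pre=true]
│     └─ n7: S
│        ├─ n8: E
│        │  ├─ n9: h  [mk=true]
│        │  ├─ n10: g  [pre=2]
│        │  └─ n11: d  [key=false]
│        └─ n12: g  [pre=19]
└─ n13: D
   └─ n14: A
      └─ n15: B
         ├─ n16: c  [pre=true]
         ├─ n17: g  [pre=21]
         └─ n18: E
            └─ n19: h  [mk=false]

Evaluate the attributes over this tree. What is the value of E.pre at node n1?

false

1. n1.fin = "yr"  ["yr"]
2. n2.fin = "pp"  ["pp"]
3. n3.key = true  [true]
4. n4.pre = -1  [terminal]
5. n5.mk = true  [terminal]
6. n3.mk = -6  [-6]
7. n3.tag = 25  [g.pre + 26]
8. n3.sig = 1  [g.pre + 2]
9. n6.pre = true  [terminal]
10. n8.fin = "xp"  ["xp"]
11. n9.mk = true  [terminal]
12. n10.pre = 2  [terminal]
13. n11.key = false  [terminal]
14. n8.lab = 4  [g.pre * -2 + 8]
15. n8.pre = true  [g.pre > 1]
16. n12.pre = 19  [terminal]
17. n7.acc = false  [E.pre == false]
18. n7.ok = 30  [E.lab * 3 + 18]
19. n7.live = 14  [g.pre - 5]
20. n2.lab = 12  [S.live * -1 + 26]
21. n2.pre = false  [C.sig > 1]
22. n1.lab = 2  [2]
23. n1.pre = false  [E₁.lab > 12]
24. n14.pre = true  [true]
25. n15.fin = true  [A.pre == true]
26. n16.pre = true  [terminal]
27. n17.pre = 21  [terminal]
28. n18.fin = "qx"  ["qx"]
29. n19.mk = false  [terminal]
30. n18.lab = 5  [len(E.fin) + 3]
31. n18.pre = false  [h.mk == true]
32. n15.live = 6  [(if c.pre then E.lab else g.pre) + 1]
33. n14.ok = "kv"  ["kv"]
34. n14.cnt = false  [A.pre == false]
35. n14.hot = true  [A.pre == true]
36. n13.fin = true  [A.cnt == false]
37. n13.key = "kvv"  [A.ok ++ "v"]
38. n13.lab = false  [A.cnt == true]
39. n13.mk = 13  [13]
40. n0.acc = true  [true]
41. n0.ok = -9  [len(D.key) - 12]
42. n0.live = 21  [E.lab + D.mk + 6]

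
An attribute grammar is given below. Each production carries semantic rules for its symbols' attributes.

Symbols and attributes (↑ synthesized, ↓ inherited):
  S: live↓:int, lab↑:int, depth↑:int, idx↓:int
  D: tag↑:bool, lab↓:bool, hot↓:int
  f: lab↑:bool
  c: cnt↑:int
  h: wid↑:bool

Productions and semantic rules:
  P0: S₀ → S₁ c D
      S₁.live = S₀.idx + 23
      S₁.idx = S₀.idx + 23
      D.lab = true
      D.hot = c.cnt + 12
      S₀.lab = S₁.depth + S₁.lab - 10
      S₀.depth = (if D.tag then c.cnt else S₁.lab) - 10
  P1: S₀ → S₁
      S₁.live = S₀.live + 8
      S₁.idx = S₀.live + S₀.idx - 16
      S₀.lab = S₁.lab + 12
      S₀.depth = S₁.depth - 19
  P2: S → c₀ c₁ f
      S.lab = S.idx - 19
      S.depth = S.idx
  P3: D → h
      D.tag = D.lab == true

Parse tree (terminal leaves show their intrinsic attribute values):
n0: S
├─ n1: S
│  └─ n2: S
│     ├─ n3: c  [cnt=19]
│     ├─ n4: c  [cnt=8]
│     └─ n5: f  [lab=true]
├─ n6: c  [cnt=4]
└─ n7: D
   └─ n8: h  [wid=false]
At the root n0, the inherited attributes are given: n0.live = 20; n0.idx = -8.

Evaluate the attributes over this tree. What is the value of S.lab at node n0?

1. n0.live = 20  [given at root]
2. n0.idx = -8  [given at root]
3. n1.live = 15  [S₀.idx + 23]
4. n1.idx = 15  [S₀.idx + 23]
5. n2.live = 23  [S₀.live + 8]
6. n2.idx = 14  [S₀.live + S₀.idx - 16]
7. n3.cnt = 19  [terminal]
8. n4.cnt = 8  [terminal]
9. n5.lab = true  [terminal]
10. n2.lab = -5  [S.idx - 19]
11. n2.depth = 14  [S.idx]
12. n1.lab = 7  [S₁.lab + 12]
13. n1.depth = -5  [S₁.depth - 19]
14. n6.cnt = 4  [terminal]
15. n7.lab = true  [true]
16. n7.hot = 16  [c.cnt + 12]
17. n8.wid = false  [terminal]
18. n7.tag = true  [D.lab == true]
19. n0.lab = -8  [S₁.depth + S₁.lab - 10]
20. n0.depth = -6  [(if D.tag then c.cnt else S₁.lab) - 10]

-8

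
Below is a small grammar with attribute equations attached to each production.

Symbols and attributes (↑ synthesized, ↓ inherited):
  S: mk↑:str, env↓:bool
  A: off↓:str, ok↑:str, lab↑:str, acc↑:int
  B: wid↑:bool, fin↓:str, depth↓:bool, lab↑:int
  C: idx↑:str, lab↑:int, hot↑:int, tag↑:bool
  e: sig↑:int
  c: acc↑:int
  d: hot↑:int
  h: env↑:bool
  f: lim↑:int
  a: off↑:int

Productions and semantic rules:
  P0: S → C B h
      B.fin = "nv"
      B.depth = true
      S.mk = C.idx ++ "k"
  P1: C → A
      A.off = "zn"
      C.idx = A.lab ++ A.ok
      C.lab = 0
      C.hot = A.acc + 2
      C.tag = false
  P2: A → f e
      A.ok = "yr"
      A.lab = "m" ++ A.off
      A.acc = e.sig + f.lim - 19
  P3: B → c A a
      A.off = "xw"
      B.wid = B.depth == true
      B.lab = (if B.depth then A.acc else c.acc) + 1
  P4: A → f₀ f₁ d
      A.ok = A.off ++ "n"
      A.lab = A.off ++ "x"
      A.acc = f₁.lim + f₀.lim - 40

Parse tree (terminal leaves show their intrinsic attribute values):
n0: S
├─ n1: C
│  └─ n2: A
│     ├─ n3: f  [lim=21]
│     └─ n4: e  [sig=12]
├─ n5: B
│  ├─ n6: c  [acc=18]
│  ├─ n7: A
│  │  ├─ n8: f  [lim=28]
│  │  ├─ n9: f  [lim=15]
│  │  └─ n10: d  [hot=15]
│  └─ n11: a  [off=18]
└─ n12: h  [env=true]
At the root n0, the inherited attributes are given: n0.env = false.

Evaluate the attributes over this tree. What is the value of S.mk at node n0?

1. n0.env = false  [given at root]
2. n2.off = "zn"  ["zn"]
3. n3.lim = 21  [terminal]
4. n4.sig = 12  [terminal]
5. n2.ok = "yr"  ["yr"]
6. n2.lab = "mzn"  ["m" ++ A.off]
7. n2.acc = 14  [e.sig + f.lim - 19]
8. n1.idx = "mznyr"  [A.lab ++ A.ok]
9. n1.lab = 0  [0]
10. n1.hot = 16  [A.acc + 2]
11. n1.tag = false  [false]
12. n5.fin = "nv"  ["nv"]
13. n5.depth = true  [true]
14. n6.acc = 18  [terminal]
15. n7.off = "xw"  ["xw"]
16. n8.lim = 28  [terminal]
17. n9.lim = 15  [terminal]
18. n10.hot = 15  [terminal]
19. n7.ok = "xwn"  [A.off ++ "n"]
20. n7.lab = "xwx"  [A.off ++ "x"]
21. n7.acc = 3  [f₁.lim + f₀.lim - 40]
22. n11.off = 18  [terminal]
23. n5.wid = true  [B.depth == true]
24. n5.lab = 4  [(if B.depth then A.acc else c.acc) + 1]
25. n12.env = true  [terminal]
26. n0.mk = "mznyrk"  [C.idx ++ "k"]

"mznyrk"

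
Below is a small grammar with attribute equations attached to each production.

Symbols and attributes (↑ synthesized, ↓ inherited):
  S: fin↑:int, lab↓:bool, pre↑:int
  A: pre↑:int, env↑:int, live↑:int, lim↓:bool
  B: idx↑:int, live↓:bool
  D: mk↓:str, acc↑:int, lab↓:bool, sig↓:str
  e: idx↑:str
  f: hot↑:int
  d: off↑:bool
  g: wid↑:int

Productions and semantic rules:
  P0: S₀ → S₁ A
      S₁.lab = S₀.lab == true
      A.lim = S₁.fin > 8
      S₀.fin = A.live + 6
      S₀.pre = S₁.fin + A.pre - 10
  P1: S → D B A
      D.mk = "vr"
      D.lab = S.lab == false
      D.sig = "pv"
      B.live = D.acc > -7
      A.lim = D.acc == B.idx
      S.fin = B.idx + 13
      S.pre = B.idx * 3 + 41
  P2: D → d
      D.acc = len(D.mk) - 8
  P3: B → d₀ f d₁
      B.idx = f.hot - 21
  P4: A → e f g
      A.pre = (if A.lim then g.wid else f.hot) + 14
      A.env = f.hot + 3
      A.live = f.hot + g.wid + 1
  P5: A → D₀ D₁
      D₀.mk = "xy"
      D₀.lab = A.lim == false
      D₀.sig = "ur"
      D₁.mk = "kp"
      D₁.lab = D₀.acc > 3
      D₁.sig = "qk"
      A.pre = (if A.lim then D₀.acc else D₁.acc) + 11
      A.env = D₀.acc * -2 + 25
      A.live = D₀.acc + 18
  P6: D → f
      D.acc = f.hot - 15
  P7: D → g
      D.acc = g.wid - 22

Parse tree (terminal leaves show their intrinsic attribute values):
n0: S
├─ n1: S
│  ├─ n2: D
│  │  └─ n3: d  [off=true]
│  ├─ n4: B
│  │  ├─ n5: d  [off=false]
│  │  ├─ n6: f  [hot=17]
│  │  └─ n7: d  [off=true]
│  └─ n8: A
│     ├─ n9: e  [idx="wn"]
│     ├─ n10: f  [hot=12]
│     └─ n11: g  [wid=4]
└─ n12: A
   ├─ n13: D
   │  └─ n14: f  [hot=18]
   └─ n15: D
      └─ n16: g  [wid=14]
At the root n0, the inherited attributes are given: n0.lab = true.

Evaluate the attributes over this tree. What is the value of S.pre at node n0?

13

1. n0.lab = true  [given at root]
2. n1.lab = true  [S₀.lab == true]
3. n2.mk = "vr"  ["vr"]
4. n2.lab = false  [S.lab == false]
5. n2.sig = "pv"  ["pv"]
6. n3.off = true  [terminal]
7. n2.acc = -6  [len(D.mk) - 8]
8. n4.live = true  [D.acc > -7]
9. n5.off = false  [terminal]
10. n6.hot = 17  [terminal]
11. n7.off = true  [terminal]
12. n4.idx = -4  [f.hot - 21]
13. n8.lim = false  [D.acc == B.idx]
14. n9.idx = "wn"  [terminal]
15. n10.hot = 12  [terminal]
16. n11.wid = 4  [terminal]
17. n8.pre = 26  [(if A.lim then g.wid else f.hot) + 14]
18. n8.env = 15  [f.hot + 3]
19. n8.live = 17  [f.hot + g.wid + 1]
20. n1.fin = 9  [B.idx + 13]
21. n1.pre = 29  [B.idx * 3 + 41]
22. n12.lim = true  [S₁.fin > 8]
23. n13.mk = "xy"  ["xy"]
24. n13.lab = false  [A.lim == false]
25. n13.sig = "ur"  ["ur"]
26. n14.hot = 18  [terminal]
27. n13.acc = 3  [f.hot - 15]
28. n15.mk = "kp"  ["kp"]
29. n15.lab = false  [D₀.acc > 3]
30. n15.sig = "qk"  ["qk"]
31. n16.wid = 14  [terminal]
32. n15.acc = -8  [g.wid - 22]
33. n12.pre = 14  [(if A.lim then D₀.acc else D₁.acc) + 11]
34. n12.env = 19  [D₀.acc * -2 + 25]
35. n12.live = 21  [D₀.acc + 18]
36. n0.fin = 27  [A.live + 6]
37. n0.pre = 13  [S₁.fin + A.pre - 10]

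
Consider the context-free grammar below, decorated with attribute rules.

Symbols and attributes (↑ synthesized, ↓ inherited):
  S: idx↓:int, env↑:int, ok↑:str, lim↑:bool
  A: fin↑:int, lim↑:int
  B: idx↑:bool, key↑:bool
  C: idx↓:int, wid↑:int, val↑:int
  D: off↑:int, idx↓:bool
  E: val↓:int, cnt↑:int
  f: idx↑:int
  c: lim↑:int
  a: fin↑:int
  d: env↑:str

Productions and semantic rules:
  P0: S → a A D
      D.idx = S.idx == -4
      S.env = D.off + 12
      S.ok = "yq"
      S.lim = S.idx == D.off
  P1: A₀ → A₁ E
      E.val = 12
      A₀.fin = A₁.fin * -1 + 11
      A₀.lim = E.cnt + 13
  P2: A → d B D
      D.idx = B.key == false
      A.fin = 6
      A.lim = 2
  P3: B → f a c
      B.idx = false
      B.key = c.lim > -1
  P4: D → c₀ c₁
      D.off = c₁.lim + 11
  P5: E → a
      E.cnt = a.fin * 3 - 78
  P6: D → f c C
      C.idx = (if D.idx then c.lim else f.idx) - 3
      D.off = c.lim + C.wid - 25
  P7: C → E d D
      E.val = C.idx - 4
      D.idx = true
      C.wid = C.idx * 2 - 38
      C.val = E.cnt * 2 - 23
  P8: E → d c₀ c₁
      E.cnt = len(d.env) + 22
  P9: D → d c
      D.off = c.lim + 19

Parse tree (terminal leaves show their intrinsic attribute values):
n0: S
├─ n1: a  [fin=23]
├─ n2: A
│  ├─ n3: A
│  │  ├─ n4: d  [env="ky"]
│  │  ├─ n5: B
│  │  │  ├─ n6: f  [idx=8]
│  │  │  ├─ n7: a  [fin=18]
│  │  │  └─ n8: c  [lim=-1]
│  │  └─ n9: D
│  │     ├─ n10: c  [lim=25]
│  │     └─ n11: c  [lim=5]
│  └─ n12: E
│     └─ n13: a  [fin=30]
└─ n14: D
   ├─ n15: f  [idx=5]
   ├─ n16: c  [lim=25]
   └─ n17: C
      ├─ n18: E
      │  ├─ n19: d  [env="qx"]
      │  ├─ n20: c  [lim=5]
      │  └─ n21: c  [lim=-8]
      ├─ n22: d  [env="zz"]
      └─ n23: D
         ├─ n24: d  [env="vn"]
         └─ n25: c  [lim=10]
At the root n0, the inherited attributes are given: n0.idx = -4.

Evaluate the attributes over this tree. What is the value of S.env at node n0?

1. n0.idx = -4  [given at root]
2. n1.fin = 23  [terminal]
3. n4.env = "ky"  [terminal]
4. n6.idx = 8  [terminal]
5. n7.fin = 18  [terminal]
6. n8.lim = -1  [terminal]
7. n5.idx = false  [false]
8. n5.key = false  [c.lim > -1]
9. n9.idx = true  [B.key == false]
10. n10.lim = 25  [terminal]
11. n11.lim = 5  [terminal]
12. n9.off = 16  [c₁.lim + 11]
13. n3.fin = 6  [6]
14. n3.lim = 2  [2]
15. n12.val = 12  [12]
16. n13.fin = 30  [terminal]
17. n12.cnt = 12  [a.fin * 3 - 78]
18. n2.fin = 5  [A₁.fin * -1 + 11]
19. n2.lim = 25  [E.cnt + 13]
20. n14.idx = true  [S.idx == -4]
21. n15.idx = 5  [terminal]
22. n16.lim = 25  [terminal]
23. n17.idx = 22  [(if D.idx then c.lim else f.idx) - 3]
24. n18.val = 18  [C.idx - 4]
25. n19.env = "qx"  [terminal]
26. n20.lim = 5  [terminal]
27. n21.lim = -8  [terminal]
28. n18.cnt = 24  [len(d.env) + 22]
29. n22.env = "zz"  [terminal]
30. n23.idx = true  [true]
31. n24.env = "vn"  [terminal]
32. n25.lim = 10  [terminal]
33. n23.off = 29  [c.lim + 19]
34. n17.wid = 6  [C.idx * 2 - 38]
35. n17.val = 25  [E.cnt * 2 - 23]
36. n14.off = 6  [c.lim + C.wid - 25]
37. n0.env = 18  [D.off + 12]
38. n0.ok = "yq"  ["yq"]
39. n0.lim = false  [S.idx == D.off]

18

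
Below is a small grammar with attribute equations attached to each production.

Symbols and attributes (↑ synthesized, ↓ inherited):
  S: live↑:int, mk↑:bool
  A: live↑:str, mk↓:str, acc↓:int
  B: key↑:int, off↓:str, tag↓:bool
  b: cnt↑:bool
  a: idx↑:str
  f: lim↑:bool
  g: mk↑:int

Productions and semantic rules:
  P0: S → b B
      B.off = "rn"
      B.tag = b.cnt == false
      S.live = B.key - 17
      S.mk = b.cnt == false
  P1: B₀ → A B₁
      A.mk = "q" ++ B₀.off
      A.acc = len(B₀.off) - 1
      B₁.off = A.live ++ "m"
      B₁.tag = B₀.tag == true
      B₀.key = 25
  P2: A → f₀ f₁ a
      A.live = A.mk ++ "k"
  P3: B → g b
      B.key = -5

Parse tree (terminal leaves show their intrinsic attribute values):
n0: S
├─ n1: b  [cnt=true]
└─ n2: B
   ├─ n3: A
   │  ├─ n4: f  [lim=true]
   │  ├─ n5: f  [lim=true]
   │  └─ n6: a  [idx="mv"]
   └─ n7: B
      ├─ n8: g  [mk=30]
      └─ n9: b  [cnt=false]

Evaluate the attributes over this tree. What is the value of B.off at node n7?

1. n1.cnt = true  [terminal]
2. n2.off = "rn"  ["rn"]
3. n2.tag = false  [b.cnt == false]
4. n3.mk = "qrn"  ["q" ++ B₀.off]
5. n3.acc = 1  [len(B₀.off) - 1]
6. n4.lim = true  [terminal]
7. n5.lim = true  [terminal]
8. n6.idx = "mv"  [terminal]
9. n3.live = "qrnk"  [A.mk ++ "k"]
10. n7.off = "qrnkm"  [A.live ++ "m"]
11. n7.tag = false  [B₀.tag == true]
12. n8.mk = 30  [terminal]
13. n9.cnt = false  [terminal]
14. n7.key = -5  [-5]
15. n2.key = 25  [25]
16. n0.live = 8  [B.key - 17]
17. n0.mk = false  [b.cnt == false]

"qrnkm"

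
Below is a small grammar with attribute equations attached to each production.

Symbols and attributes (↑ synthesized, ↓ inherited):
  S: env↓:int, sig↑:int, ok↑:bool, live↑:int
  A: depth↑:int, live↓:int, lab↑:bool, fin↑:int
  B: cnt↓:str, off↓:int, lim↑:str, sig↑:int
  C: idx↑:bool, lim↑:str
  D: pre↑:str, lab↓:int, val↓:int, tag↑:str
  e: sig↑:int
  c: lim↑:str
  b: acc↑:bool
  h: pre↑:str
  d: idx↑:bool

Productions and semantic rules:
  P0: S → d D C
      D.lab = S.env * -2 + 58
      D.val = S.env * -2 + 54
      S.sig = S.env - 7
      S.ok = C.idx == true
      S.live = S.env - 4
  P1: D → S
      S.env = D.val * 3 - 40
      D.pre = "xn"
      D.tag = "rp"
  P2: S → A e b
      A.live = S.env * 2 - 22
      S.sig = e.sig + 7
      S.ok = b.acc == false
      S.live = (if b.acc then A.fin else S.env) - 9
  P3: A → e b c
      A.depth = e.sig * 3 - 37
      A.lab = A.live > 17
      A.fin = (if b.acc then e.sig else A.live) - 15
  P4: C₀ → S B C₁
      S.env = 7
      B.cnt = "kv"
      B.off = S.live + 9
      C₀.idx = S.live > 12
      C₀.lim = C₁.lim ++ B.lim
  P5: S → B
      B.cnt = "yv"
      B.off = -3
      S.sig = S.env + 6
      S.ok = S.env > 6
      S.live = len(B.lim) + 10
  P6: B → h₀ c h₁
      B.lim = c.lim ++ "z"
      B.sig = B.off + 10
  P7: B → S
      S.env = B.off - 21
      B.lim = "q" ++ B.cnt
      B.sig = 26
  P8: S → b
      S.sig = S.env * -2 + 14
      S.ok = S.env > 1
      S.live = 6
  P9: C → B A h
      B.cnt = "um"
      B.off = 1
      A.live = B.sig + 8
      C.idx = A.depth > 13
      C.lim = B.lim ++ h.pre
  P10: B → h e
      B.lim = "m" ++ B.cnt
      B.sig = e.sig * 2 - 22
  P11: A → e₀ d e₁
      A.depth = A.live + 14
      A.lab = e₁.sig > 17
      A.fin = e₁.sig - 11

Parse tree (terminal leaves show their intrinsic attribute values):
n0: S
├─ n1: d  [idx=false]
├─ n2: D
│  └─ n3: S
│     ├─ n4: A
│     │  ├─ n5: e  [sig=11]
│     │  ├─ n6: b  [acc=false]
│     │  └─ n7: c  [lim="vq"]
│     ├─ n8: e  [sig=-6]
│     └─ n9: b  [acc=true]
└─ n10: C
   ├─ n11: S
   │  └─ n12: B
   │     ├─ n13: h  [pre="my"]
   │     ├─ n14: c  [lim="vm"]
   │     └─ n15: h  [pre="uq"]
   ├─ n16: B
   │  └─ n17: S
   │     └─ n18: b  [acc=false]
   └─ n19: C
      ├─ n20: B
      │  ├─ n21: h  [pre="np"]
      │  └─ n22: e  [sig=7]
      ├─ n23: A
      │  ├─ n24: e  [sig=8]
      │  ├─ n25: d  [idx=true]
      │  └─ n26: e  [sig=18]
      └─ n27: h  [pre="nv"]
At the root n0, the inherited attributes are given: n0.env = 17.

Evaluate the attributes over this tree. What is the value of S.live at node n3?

1. n0.env = 17  [given at root]
2. n1.idx = false  [terminal]
3. n2.lab = 24  [S.env * -2 + 58]
4. n2.val = 20  [S.env * -2 + 54]
5. n3.env = 20  [D.val * 3 - 40]
6. n4.live = 18  [S.env * 2 - 22]
7. n5.sig = 11  [terminal]
8. n6.acc = false  [terminal]
9. n7.lim = "vq"  [terminal]
10. n4.depth = -4  [e.sig * 3 - 37]
11. n4.lab = true  [A.live > 17]
12. n4.fin = 3  [(if b.acc then e.sig else A.live) - 15]
13. n8.sig = -6  [terminal]
14. n9.acc = true  [terminal]
15. n3.sig = 1  [e.sig + 7]
16. n3.ok = false  [b.acc == false]
17. n3.live = -6  [(if b.acc then A.fin else S.env) - 9]
18. n2.pre = "xn"  ["xn"]
19. n2.tag = "rp"  ["rp"]
20. n11.env = 7  [7]
21. n12.cnt = "yv"  ["yv"]
22. n12.off = -3  [-3]
23. n13.pre = "my"  [terminal]
24. n14.lim = "vm"  [terminal]
25. n15.pre = "uq"  [terminal]
26. n12.lim = "vmz"  [c.lim ++ "z"]
27. n12.sig = 7  [B.off + 10]
28. n11.sig = 13  [S.env + 6]
29. n11.ok = true  [S.env > 6]
30. n11.live = 13  [len(B.lim) + 10]
31. n16.cnt = "kv"  ["kv"]
32. n16.off = 22  [S.live + 9]
33. n17.env = 1  [B.off - 21]
34. n18.acc = false  [terminal]
35. n17.sig = 12  [S.env * -2 + 14]
36. n17.ok = false  [S.env > 1]
37. n17.live = 6  [6]
38. n16.lim = "qkv"  ["q" ++ B.cnt]
39. n16.sig = 26  [26]
40. n20.cnt = "um"  ["um"]
41. n20.off = 1  [1]
42. n21.pre = "np"  [terminal]
43. n22.sig = 7  [terminal]
44. n20.lim = "mum"  ["m" ++ B.cnt]
45. n20.sig = -8  [e.sig * 2 - 22]
46. n23.live = 0  [B.sig + 8]
47. n24.sig = 8  [terminal]
48. n25.idx = true  [terminal]
49. n26.sig = 18  [terminal]
50. n23.depth = 14  [A.live + 14]
51. n23.lab = true  [e₁.sig > 17]
52. n23.fin = 7  [e₁.sig - 11]
53. n27.pre = "nv"  [terminal]
54. n19.idx = true  [A.depth > 13]
55. n19.lim = "mumnv"  [B.lim ++ h.pre]
56. n10.idx = true  [S.live > 12]
57. n10.lim = "mumnvqkv"  [C₁.lim ++ B.lim]
58. n0.sig = 10  [S.env - 7]
59. n0.ok = true  [C.idx == true]
60. n0.live = 13  [S.env - 4]

-6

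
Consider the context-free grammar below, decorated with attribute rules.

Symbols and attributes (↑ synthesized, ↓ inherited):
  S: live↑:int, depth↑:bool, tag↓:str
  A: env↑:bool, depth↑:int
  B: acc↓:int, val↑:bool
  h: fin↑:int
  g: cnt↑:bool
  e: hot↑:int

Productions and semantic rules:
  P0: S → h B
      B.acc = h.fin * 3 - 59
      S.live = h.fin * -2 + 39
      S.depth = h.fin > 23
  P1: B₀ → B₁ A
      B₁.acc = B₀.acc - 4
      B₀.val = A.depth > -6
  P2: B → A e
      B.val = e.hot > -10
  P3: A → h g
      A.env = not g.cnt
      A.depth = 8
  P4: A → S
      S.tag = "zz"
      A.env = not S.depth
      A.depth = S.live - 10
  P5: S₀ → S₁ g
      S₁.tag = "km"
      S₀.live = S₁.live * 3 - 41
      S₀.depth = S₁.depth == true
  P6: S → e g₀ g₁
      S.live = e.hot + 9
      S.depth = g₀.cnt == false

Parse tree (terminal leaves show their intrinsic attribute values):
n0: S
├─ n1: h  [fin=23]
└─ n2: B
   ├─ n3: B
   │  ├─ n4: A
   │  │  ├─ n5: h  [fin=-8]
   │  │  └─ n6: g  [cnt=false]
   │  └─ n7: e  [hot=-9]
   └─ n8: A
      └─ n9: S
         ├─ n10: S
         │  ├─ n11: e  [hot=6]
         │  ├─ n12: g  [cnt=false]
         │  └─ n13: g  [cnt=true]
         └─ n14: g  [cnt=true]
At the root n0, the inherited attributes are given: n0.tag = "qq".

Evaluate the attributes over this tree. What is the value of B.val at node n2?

1. n0.tag = "qq"  [given at root]
2. n1.fin = 23  [terminal]
3. n2.acc = 10  [h.fin * 3 - 59]
4. n3.acc = 6  [B₀.acc - 4]
5. n5.fin = -8  [terminal]
6. n6.cnt = false  [terminal]
7. n4.env = true  [not g.cnt]
8. n4.depth = 8  [8]
9. n7.hot = -9  [terminal]
10. n3.val = true  [e.hot > -10]
11. n9.tag = "zz"  ["zz"]
12. n10.tag = "km"  ["km"]
13. n11.hot = 6  [terminal]
14. n12.cnt = false  [terminal]
15. n13.cnt = true  [terminal]
16. n10.live = 15  [e.hot + 9]
17. n10.depth = true  [g₀.cnt == false]
18. n14.cnt = true  [terminal]
19. n9.live = 4  [S₁.live * 3 - 41]
20. n9.depth = true  [S₁.depth == true]
21. n8.env = false  [not S.depth]
22. n8.depth = -6  [S.live - 10]
23. n2.val = false  [A.depth > -6]
24. n0.live = -7  [h.fin * -2 + 39]
25. n0.depth = false  [h.fin > 23]

false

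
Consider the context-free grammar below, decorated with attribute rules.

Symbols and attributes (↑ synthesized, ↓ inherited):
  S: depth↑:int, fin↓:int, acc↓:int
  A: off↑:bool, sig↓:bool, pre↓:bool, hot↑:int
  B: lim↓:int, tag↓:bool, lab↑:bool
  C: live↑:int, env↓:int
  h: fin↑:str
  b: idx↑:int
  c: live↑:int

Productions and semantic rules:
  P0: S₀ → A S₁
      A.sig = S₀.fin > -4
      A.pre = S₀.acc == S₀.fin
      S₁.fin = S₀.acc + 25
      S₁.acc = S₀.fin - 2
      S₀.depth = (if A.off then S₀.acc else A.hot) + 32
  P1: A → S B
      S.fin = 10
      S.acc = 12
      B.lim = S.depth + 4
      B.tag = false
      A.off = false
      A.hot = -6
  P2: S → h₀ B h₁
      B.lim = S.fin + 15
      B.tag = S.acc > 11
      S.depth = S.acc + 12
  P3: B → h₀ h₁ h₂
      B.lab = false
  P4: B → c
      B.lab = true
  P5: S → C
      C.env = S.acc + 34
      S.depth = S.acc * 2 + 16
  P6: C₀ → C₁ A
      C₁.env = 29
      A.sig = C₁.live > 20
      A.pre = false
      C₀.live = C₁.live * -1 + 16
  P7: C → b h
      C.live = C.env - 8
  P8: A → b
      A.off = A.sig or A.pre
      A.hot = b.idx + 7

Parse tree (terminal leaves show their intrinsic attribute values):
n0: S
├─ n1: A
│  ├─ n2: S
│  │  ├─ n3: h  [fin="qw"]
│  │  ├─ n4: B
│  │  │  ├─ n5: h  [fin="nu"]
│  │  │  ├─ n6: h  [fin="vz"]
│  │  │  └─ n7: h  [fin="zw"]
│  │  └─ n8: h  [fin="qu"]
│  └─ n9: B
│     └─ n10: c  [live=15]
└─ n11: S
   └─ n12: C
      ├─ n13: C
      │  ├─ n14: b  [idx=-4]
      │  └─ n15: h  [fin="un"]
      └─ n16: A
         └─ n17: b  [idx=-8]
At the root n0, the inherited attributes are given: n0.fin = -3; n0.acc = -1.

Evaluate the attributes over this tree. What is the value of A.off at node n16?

1. n0.fin = -3  [given at root]
2. n0.acc = -1  [given at root]
3. n1.sig = true  [S₀.fin > -4]
4. n1.pre = false  [S₀.acc == S₀.fin]
5. n2.fin = 10  [10]
6. n2.acc = 12  [12]
7. n3.fin = "qw"  [terminal]
8. n4.lim = 25  [S.fin + 15]
9. n4.tag = true  [S.acc > 11]
10. n5.fin = "nu"  [terminal]
11. n6.fin = "vz"  [terminal]
12. n7.fin = "zw"  [terminal]
13. n4.lab = false  [false]
14. n8.fin = "qu"  [terminal]
15. n2.depth = 24  [S.acc + 12]
16. n9.lim = 28  [S.depth + 4]
17. n9.tag = false  [false]
18. n10.live = 15  [terminal]
19. n9.lab = true  [true]
20. n1.off = false  [false]
21. n1.hot = -6  [-6]
22. n11.fin = 24  [S₀.acc + 25]
23. n11.acc = -5  [S₀.fin - 2]
24. n12.env = 29  [S.acc + 34]
25. n13.env = 29  [29]
26. n14.idx = -4  [terminal]
27. n15.fin = "un"  [terminal]
28. n13.live = 21  [C.env - 8]
29. n16.sig = true  [C₁.live > 20]
30. n16.pre = false  [false]
31. n17.idx = -8  [terminal]
32. n16.off = true  [A.sig or A.pre]
33. n16.hot = -1  [b.idx + 7]
34. n12.live = -5  [C₁.live * -1 + 16]
35. n11.depth = 6  [S.acc * 2 + 16]
36. n0.depth = 26  [(if A.off then S₀.acc else A.hot) + 32]

true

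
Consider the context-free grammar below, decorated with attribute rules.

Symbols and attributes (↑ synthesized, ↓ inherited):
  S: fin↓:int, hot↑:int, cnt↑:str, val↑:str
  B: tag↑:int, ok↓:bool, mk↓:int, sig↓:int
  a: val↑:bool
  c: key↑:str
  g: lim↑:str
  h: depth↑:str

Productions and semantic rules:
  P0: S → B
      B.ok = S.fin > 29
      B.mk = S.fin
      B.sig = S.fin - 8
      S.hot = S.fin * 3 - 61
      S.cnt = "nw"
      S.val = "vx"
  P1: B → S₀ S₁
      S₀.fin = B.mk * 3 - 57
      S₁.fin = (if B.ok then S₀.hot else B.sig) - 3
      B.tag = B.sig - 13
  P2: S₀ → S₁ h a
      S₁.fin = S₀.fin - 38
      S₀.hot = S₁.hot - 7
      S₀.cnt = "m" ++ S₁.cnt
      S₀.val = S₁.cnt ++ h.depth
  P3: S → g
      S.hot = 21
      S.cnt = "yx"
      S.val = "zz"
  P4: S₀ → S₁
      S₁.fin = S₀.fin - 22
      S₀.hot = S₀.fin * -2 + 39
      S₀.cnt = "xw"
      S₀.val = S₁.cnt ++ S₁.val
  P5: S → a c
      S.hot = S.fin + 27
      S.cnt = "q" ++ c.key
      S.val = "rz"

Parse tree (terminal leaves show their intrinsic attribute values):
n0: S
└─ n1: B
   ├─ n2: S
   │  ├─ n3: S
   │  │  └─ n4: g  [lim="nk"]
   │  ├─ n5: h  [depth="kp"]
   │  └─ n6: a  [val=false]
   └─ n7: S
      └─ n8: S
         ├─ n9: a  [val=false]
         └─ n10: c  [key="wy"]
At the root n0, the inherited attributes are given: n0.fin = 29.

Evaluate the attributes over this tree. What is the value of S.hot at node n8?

23

1. n0.fin = 29  [given at root]
2. n1.ok = false  [S.fin > 29]
3. n1.mk = 29  [S.fin]
4. n1.sig = 21  [S.fin - 8]
5. n2.fin = 30  [B.mk * 3 - 57]
6. n3.fin = -8  [S₀.fin - 38]
7. n4.lim = "nk"  [terminal]
8. n3.hot = 21  [21]
9. n3.cnt = "yx"  ["yx"]
10. n3.val = "zz"  ["zz"]
11. n5.depth = "kp"  [terminal]
12. n6.val = false  [terminal]
13. n2.hot = 14  [S₁.hot - 7]
14. n2.cnt = "myx"  ["m" ++ S₁.cnt]
15. n2.val = "yxkp"  [S₁.cnt ++ h.depth]
16. n7.fin = 18  [(if B.ok then S₀.hot else B.sig) - 3]
17. n8.fin = -4  [S₀.fin - 22]
18. n9.val = false  [terminal]
19. n10.key = "wy"  [terminal]
20. n8.hot = 23  [S.fin + 27]
21. n8.cnt = "qwy"  ["q" ++ c.key]
22. n8.val = "rz"  ["rz"]
23. n7.hot = 3  [S₀.fin * -2 + 39]
24. n7.cnt = "xw"  ["xw"]
25. n7.val = "qwyrz"  [S₁.cnt ++ S₁.val]
26. n1.tag = 8  [B.sig - 13]
27. n0.hot = 26  [S.fin * 3 - 61]
28. n0.cnt = "nw"  ["nw"]
29. n0.val = "vx"  ["vx"]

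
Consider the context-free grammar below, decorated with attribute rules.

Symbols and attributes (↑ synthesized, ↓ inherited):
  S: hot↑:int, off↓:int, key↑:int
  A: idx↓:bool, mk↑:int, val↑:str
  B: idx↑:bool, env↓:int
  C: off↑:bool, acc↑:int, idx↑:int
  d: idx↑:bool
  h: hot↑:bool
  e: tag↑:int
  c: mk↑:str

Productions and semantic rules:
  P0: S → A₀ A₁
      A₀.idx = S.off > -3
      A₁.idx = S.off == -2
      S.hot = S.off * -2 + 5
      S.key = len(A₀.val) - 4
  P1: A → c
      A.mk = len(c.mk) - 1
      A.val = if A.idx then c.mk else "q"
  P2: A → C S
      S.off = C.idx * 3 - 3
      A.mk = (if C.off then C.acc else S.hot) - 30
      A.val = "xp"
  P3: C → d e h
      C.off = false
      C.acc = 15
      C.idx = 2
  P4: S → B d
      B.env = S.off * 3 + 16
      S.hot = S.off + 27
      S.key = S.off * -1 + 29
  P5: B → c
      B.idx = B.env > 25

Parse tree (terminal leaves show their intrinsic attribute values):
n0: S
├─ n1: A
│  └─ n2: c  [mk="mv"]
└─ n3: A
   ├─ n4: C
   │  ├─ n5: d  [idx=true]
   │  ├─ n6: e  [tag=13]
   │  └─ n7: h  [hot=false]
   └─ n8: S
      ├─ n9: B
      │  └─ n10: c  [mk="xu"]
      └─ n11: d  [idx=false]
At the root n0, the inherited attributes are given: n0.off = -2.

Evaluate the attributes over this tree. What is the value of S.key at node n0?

-2

1. n0.off = -2  [given at root]
2. n1.idx = true  [S.off > -3]
3. n2.mk = "mv"  [terminal]
4. n1.mk = 1  [len(c.mk) - 1]
5. n1.val = "mv"  [if A.idx then c.mk else "q"]
6. n3.idx = true  [S.off == -2]
7. n5.idx = true  [terminal]
8. n6.tag = 13  [terminal]
9. n7.hot = false  [terminal]
10. n4.off = false  [false]
11. n4.acc = 15  [15]
12. n4.idx = 2  [2]
13. n8.off = 3  [C.idx * 3 - 3]
14. n9.env = 25  [S.off * 3 + 16]
15. n10.mk = "xu"  [terminal]
16. n9.idx = false  [B.env > 25]
17. n11.idx = false  [terminal]
18. n8.hot = 30  [S.off + 27]
19. n8.key = 26  [S.off * -1 + 29]
20. n3.mk = 0  [(if C.off then C.acc else S.hot) - 30]
21. n3.val = "xp"  ["xp"]
22. n0.hot = 9  [S.off * -2 + 5]
23. n0.key = -2  [len(A₀.val) - 4]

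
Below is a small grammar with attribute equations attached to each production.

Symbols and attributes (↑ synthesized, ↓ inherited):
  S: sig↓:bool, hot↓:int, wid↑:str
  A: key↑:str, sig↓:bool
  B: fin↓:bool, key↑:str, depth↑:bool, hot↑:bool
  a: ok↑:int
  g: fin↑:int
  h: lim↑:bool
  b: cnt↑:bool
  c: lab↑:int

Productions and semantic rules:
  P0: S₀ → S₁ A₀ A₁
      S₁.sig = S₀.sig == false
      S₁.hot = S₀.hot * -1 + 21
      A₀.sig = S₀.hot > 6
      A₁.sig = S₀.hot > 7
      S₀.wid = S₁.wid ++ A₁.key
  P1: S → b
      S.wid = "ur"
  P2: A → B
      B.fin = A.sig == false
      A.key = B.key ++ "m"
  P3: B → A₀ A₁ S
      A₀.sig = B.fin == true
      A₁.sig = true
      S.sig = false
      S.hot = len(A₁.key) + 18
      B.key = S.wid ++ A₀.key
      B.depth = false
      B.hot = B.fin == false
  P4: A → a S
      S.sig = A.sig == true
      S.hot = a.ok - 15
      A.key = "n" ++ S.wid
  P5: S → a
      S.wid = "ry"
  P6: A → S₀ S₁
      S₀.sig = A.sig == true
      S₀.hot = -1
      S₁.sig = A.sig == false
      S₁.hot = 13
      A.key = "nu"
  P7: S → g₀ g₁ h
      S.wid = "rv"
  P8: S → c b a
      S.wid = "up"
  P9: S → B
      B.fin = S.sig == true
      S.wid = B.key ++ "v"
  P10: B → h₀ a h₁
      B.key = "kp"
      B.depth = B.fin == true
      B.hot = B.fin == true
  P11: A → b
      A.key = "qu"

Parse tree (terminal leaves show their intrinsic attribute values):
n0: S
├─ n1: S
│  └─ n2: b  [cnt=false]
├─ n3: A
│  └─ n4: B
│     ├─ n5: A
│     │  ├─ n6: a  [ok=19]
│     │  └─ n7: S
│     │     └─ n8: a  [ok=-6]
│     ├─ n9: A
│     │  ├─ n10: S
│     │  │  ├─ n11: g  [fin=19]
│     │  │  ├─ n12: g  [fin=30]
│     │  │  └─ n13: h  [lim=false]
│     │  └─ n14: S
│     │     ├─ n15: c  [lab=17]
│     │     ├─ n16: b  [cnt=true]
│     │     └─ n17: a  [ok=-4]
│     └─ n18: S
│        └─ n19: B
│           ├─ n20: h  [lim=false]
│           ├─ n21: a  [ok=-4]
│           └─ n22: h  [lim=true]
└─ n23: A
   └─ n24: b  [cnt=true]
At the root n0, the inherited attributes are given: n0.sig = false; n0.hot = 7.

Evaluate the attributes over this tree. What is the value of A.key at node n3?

"kpvnrym"

1. n0.sig = false  [given at root]
2. n0.hot = 7  [given at root]
3. n1.sig = true  [S₀.sig == false]
4. n1.hot = 14  [S₀.hot * -1 + 21]
5. n2.cnt = false  [terminal]
6. n1.wid = "ur"  ["ur"]
7. n3.sig = true  [S₀.hot > 6]
8. n4.fin = false  [A.sig == false]
9. n5.sig = false  [B.fin == true]
10. n6.ok = 19  [terminal]
11. n7.sig = false  [A.sig == true]
12. n7.hot = 4  [a.ok - 15]
13. n8.ok = -6  [terminal]
14. n7.wid = "ry"  ["ry"]
15. n5.key = "nry"  ["n" ++ S.wid]
16. n9.sig = true  [true]
17. n10.sig = true  [A.sig == true]
18. n10.hot = -1  [-1]
19. n11.fin = 19  [terminal]
20. n12.fin = 30  [terminal]
21. n13.lim = false  [terminal]
22. n10.wid = "rv"  ["rv"]
23. n14.sig = false  [A.sig == false]
24. n14.hot = 13  [13]
25. n15.lab = 17  [terminal]
26. n16.cnt = true  [terminal]
27. n17.ok = -4  [terminal]
28. n14.wid = "up"  ["up"]
29. n9.key = "nu"  ["nu"]
30. n18.sig = false  [false]
31. n18.hot = 20  [len(A₁.key) + 18]
32. n19.fin = false  [S.sig == true]
33. n20.lim = false  [terminal]
34. n21.ok = -4  [terminal]
35. n22.lim = true  [terminal]
36. n19.key = "kp"  ["kp"]
37. n19.depth = false  [B.fin == true]
38. n19.hot = false  [B.fin == true]
39. n18.wid = "kpv"  [B.key ++ "v"]
40. n4.key = "kpvnry"  [S.wid ++ A₀.key]
41. n4.depth = false  [false]
42. n4.hot = true  [B.fin == false]
43. n3.key = "kpvnrym"  [B.key ++ "m"]
44. n23.sig = false  [S₀.hot > 7]
45. n24.cnt = true  [terminal]
46. n23.key = "qu"  ["qu"]
47. n0.wid = "urqu"  [S₁.wid ++ A₁.key]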